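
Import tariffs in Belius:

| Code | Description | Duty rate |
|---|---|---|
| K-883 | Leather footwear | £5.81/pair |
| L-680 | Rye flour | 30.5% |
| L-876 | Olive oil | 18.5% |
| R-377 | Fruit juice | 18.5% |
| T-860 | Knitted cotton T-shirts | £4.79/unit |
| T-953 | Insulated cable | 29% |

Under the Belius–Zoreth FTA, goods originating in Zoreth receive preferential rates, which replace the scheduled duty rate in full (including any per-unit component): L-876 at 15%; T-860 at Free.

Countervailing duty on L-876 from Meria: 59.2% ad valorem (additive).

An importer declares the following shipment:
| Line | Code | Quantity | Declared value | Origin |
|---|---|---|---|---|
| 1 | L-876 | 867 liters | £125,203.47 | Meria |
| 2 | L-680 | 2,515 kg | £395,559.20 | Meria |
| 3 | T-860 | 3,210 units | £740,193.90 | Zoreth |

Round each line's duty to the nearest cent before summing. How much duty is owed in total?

Line 1 (L-876, Meria, 867 liters, £125,203.47):
Base rate for L-876 is 18.5%.
L-876 has an FTA preferential rate, but origin Meria is not Zoreth; base rate stands.
Additional duty on L-876 from Meria: +59.2%. Applied ad valorem rate: 18.5% + 59.2% = 77.7%.
Duty = £125,203.47 × 77.7% = £97,283.10.
Line 2 (L-680, Meria, 2,515 kg, £395,559.20):
Base rate for L-680 is 30.5%.
Duty = £395,559.20 × 30.5% = £120,645.56.
Line 3 (T-860, Zoreth, 3,210 units, £740,193.90):
Base rate for T-860 is £4.79/unit.
Origin Zoreth qualifies under the Belius–Zoreth agreement and T-860 is covered: preferential rate Free applies instead.
Duty = £740,193.90 × 0% = £0.00.
Total = £97,283.10 + £120,645.56 + £0.00 = £217,928.66.

£217,928.66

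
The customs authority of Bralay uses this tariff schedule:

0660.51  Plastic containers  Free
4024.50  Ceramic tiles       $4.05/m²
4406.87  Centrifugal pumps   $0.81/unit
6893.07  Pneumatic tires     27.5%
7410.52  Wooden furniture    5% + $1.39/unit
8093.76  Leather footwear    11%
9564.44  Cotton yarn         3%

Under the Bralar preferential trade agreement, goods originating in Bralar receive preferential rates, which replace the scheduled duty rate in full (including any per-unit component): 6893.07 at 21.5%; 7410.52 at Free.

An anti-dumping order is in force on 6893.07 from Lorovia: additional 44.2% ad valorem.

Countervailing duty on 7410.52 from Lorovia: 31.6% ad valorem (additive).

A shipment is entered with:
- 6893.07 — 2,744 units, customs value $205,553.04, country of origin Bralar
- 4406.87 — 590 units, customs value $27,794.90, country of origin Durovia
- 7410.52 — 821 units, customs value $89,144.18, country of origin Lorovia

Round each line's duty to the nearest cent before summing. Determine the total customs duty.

Line 1 (6893.07, Bralar, 2,744 units, $205,553.04):
Base rate for 6893.07 is 27.5%.
Origin Bralar qualifies under the Bralay–Bralar agreement and 6893.07 is covered: preferential rate 21.5% applies instead.
The additional-duty order on 6893.07 targets Lorovia, not Bralar; it does not apply.
Duty = $205,553.04 × 21.5% = $44,193.90.
Line 2 (4406.87, Durovia, 590 units, $27,794.90):
Base rate for 4406.87 is $0.81/unit.
Duty = 590 × $0.81 = $477.90.
Line 3 (7410.52, Lorovia, 821 units, $89,144.18):
Base rate for 7410.52 is 5% + $1.39/unit.
7410.52 has an FTA preferential rate, but origin Lorovia is not Bralar; base rate stands.
Additional duty on 7410.52 from Lorovia: +31.6%. Applied ad valorem rate: 5% + 31.6% = 36.6%.
Duty = $89,144.18 × 36.6% + 821 × $1.39 = $33,767.96.
Total = $44,193.90 + $477.90 + $33,767.96 = $78,439.76.

$78,439.76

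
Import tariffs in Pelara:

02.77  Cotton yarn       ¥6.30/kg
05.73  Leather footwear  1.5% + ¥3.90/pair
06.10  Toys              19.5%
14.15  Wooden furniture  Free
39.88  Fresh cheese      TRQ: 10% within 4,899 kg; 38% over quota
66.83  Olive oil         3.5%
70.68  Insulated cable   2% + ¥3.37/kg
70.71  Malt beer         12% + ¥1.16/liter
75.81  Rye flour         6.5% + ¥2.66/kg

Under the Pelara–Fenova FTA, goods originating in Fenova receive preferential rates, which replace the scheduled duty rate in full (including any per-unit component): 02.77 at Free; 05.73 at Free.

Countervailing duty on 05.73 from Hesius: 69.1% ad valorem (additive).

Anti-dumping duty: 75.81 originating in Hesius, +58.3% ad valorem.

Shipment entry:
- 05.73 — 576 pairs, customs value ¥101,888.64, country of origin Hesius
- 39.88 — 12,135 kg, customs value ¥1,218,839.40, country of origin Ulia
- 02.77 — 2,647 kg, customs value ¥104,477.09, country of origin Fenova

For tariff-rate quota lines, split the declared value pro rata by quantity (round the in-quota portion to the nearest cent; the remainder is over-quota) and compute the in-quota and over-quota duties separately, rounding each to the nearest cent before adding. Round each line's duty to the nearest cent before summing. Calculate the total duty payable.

Line 1 (05.73, Hesius, 576 pairs, ¥101,888.64):
Base rate for 05.73 is 1.5% + ¥3.90/pair.
05.73 has an FTA preferential rate, but origin Hesius is not Fenova; base rate stands.
Additional duty on 05.73 from Hesius: +69.1%. Applied ad valorem rate: 1.5% + 69.1% = 70.6%.
Duty = ¥101,888.64 × 70.6% + 576 × ¥3.90 = ¥74,179.78.
Line 2 (39.88, Ulia, 12,135 kg, ¥1,218,839.40):
Code 39.88 is under a tariff-rate quota (threshold 4,899 kg). In-quota: 4,899 kg at 10%; over-quota: 7,236 kg at 38%.
Pro-rata value split: in-quota = ¥1,218,839.40 × 4,899/12,135 = ¥492,055.56; over-quota = ¥1,218,839.40 − ¥492,055.56 = ¥726,783.84.
In-quota duty = ¥492,055.56 × 10% = ¥49,205.56. Over-quota duty = ¥726,783.84 × 38% = ¥276,177.86.
Line duty = ¥49,205.56 + ¥276,177.86 = ¥325,383.42.
Line 3 (02.77, Fenova, 2,647 kg, ¥104,477.09):
Base rate for 02.77 is ¥6.30/kg.
Origin Fenova qualifies under the Pelara–Fenova agreement and 02.77 is covered: preferential rate Free applies instead.
Duty = ¥104,477.09 × 0% = ¥0.00.
Total = ¥74,179.78 + ¥325,383.42 + ¥0.00 = ¥399,563.20.

¥399,563.20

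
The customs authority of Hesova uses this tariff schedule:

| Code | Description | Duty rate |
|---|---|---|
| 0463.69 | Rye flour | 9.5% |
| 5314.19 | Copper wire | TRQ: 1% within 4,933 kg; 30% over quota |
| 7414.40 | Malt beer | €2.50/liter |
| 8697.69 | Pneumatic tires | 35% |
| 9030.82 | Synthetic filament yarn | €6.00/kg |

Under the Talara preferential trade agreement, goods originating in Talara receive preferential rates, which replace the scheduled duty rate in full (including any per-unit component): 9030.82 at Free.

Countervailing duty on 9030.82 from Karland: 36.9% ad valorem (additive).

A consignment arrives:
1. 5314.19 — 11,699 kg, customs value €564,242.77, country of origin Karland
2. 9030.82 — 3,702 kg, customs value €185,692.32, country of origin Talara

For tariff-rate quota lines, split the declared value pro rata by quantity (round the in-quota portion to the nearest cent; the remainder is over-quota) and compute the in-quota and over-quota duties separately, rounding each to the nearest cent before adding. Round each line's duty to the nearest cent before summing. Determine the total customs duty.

€100,276.44

Line 1 (5314.19, Karland, 11,699 kg, €564,242.77):
Code 5314.19 is under a tariff-rate quota (threshold 4,933 kg). In-quota: 4,933 kg at 1%; over-quota: 6,766 kg at 30%.
Pro-rata value split: in-quota = €564,242.77 × 4,933/11,699 = €237,918.59; over-quota = €564,242.77 − €237,918.59 = €326,324.18.
In-quota duty = €237,918.59 × 1% = €2,379.19. Over-quota duty = €326,324.18 × 30% = €97,897.25.
Line duty = €2,379.19 + €97,897.25 = €100,276.44.
Line 2 (9030.82, Talara, 3,702 kg, €185,692.32):
Base rate for 9030.82 is €6.00/kg.
Origin Talara qualifies under the Hesova–Talara agreement and 9030.82 is covered: preferential rate Free applies instead.
The additional-duty order on 9030.82 targets Karland, not Talara; it does not apply.
Duty = €185,692.32 × 0% = €0.00.
Total = €100,276.44 + €0.00 = €100,276.44.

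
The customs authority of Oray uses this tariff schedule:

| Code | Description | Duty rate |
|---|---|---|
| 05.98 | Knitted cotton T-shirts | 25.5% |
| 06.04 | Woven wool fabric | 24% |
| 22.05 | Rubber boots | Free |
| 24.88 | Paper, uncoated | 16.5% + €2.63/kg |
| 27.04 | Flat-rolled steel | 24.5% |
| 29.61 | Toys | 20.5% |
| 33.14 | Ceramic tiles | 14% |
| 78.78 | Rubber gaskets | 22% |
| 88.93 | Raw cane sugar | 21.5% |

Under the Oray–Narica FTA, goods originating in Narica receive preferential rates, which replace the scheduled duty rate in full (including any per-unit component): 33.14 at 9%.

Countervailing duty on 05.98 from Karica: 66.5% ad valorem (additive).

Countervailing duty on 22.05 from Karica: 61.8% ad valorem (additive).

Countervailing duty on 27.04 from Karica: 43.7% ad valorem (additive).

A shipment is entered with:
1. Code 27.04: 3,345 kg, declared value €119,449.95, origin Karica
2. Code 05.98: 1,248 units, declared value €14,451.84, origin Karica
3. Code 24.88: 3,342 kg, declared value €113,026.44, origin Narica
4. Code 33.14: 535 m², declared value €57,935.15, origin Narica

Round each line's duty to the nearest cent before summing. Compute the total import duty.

Line 1 (27.04, Karica, 3,345 kg, €119,449.95):
Base rate for 27.04 is 24.5%.
Additional duty on 27.04 from Karica: +43.7%. Applied ad valorem rate: 24.5% + 43.7% = 68.2%.
Duty = €119,449.95 × 68.2% = €81,464.87.
Line 2 (05.98, Karica, 1,248 units, €14,451.84):
Base rate for 05.98 is 25.5%.
Additional duty on 05.98 from Karica: +66.5%. Applied ad valorem rate: 25.5% + 66.5% = 92%.
Duty = €14,451.84 × 92% = €13,295.69.
Line 3 (24.88, Narica, 3,342 kg, €113,026.44):
Base rate for 24.88 is 16.5% + €2.63/kg.
Origin Narica is the FTA partner but 24.88 is not on the preference list; base rate stands.
Duty = €113,026.44 × 16.5% + 3,342 × €2.63 = €27,438.82.
Line 4 (33.14, Narica, 535 m², €57,935.15):
Base rate for 33.14 is 14%.
Origin Narica qualifies under the Oray–Narica agreement and 33.14 is covered: preferential rate 9% applies instead.
Duty = €57,935.15 × 9% = €5,214.16.
Total = €81,464.87 + €13,295.69 + €27,438.82 + €5,214.16 = €127,413.54.

€127,413.54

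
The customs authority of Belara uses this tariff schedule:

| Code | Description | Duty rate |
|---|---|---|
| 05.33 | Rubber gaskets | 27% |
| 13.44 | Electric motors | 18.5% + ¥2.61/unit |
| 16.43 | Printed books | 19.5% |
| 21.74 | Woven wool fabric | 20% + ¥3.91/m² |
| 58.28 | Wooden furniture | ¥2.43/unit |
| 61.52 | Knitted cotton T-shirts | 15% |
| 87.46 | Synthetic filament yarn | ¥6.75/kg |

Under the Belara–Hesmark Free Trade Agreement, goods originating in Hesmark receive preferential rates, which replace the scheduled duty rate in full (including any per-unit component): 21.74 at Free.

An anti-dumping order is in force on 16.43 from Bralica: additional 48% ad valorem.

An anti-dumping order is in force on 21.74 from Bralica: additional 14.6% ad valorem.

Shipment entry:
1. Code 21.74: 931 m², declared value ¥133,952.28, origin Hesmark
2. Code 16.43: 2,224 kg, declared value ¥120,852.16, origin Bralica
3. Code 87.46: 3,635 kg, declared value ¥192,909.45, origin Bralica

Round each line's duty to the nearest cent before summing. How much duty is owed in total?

¥106,111.46

Line 1 (21.74, Hesmark, 931 m², ¥133,952.28):
Base rate for 21.74 is 20% + ¥3.91/m².
Origin Hesmark qualifies under the Belara–Hesmark agreement and 21.74 is covered: preferential rate Free applies instead.
The additional-duty order on 21.74 targets Bralica, not Hesmark; it does not apply.
Duty = ¥133,952.28 × 0% = ¥0.00.
Line 2 (16.43, Bralica, 2,224 kg, ¥120,852.16):
Base rate for 16.43 is 19.5%.
Additional duty on 16.43 from Bralica: +48%. Applied ad valorem rate: 19.5% + 48% = 67.5%.
Duty = ¥120,852.16 × 67.5% = ¥81,575.21.
Line 3 (87.46, Bralica, 3,635 kg, ¥192,909.45):
Base rate for 87.46 is ¥6.75/kg.
Duty = 3,635 × ¥6.75 = ¥24,536.25.
Total = ¥0.00 + ¥81,575.21 + ¥24,536.25 = ¥106,111.46.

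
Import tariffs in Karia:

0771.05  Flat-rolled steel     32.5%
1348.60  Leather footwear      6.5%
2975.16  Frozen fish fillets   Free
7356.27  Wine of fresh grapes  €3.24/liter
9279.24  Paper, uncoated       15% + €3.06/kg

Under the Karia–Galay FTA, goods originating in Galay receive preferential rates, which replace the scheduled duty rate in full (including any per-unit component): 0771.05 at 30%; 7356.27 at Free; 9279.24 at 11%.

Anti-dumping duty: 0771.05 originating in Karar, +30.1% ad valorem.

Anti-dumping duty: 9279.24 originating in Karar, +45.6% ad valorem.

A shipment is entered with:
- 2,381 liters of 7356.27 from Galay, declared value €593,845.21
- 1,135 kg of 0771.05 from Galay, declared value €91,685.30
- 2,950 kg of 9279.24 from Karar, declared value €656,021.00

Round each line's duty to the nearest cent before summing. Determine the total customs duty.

€434,081.32

Line 1 (7356.27, Galay, 2,381 liters, €593,845.21):
Base rate for 7356.27 is €3.24/liter.
Origin Galay qualifies under the Karia–Galay agreement and 7356.27 is covered: preferential rate Free applies instead.
Duty = €593,845.21 × 0% = €0.00.
Line 2 (0771.05, Galay, 1,135 kg, €91,685.30):
Base rate for 0771.05 is 32.5%.
Origin Galay qualifies under the Karia–Galay agreement and 0771.05 is covered: preferential rate 30% applies instead.
The additional-duty order on 0771.05 targets Karar, not Galay; it does not apply.
Duty = €91,685.30 × 30% = €27,505.59.
Line 3 (9279.24, Karar, 2,950 kg, €656,021.00):
Base rate for 9279.24 is 15% + €3.06/kg.
9279.24 has an FTA preferential rate, but origin Karar is not Galay; base rate stands.
Additional duty on 9279.24 from Karar: +45.6%. Applied ad valorem rate: 15% + 45.6% = 60.6%.
Duty = €656,021.00 × 60.6% + 2,950 × €3.06 = €406,575.73.
Total = €0.00 + €27,505.59 + €406,575.73 = €434,081.32.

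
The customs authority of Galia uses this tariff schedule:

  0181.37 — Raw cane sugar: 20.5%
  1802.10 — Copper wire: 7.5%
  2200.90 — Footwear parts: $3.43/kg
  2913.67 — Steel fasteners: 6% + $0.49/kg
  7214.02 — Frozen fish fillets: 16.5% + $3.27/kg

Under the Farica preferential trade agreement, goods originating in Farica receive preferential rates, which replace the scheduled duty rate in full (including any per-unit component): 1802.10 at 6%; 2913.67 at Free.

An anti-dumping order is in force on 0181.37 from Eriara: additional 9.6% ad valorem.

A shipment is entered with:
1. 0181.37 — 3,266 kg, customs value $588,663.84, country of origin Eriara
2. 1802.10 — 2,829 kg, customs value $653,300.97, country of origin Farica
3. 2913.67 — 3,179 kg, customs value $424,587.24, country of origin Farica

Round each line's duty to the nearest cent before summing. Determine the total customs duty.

Line 1 (0181.37, Eriara, 3,266 kg, $588,663.84):
Base rate for 0181.37 is 20.5%.
Additional duty on 0181.37 from Eriara: +9.6%. Applied ad valorem rate: 20.5% + 9.6% = 30.1%.
Duty = $588,663.84 × 30.1% = $177,187.82.
Line 2 (1802.10, Farica, 2,829 kg, $653,300.97):
Base rate for 1802.10 is 7.5%.
Origin Farica qualifies under the Galia–Farica agreement and 1802.10 is covered: preferential rate 6% applies instead.
Duty = $653,300.97 × 6% = $39,198.06.
Line 3 (2913.67, Farica, 3,179 kg, $424,587.24):
Base rate for 2913.67 is 6% + $0.49/kg.
Origin Farica qualifies under the Galia–Farica agreement and 2913.67 is covered: preferential rate Free applies instead.
Duty = $424,587.24 × 0% = $0.00.
Total = $177,187.82 + $39,198.06 + $0.00 = $216,385.88.

$216,385.88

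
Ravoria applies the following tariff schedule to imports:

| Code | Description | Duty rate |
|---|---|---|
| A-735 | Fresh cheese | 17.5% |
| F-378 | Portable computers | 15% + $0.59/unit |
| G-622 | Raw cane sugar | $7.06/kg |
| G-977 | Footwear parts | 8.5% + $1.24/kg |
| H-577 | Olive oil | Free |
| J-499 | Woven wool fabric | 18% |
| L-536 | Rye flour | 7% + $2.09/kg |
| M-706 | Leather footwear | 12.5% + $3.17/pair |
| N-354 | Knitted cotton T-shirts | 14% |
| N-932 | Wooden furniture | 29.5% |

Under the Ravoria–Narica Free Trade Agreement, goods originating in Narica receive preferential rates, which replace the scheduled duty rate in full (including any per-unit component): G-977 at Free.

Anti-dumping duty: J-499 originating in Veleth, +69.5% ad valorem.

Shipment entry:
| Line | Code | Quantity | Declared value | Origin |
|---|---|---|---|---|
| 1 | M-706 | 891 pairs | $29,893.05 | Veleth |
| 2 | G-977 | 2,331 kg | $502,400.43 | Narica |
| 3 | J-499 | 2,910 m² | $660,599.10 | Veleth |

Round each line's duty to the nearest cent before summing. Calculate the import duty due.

Line 1 (M-706, Veleth, 891 pairs, $29,893.05):
Base rate for M-706 is 12.5% + $3.17/pair.
Duty = $29,893.05 × 12.5% + 891 × $3.17 = $6,561.10.
Line 2 (G-977, Narica, 2,331 kg, $502,400.43):
Base rate for G-977 is 8.5% + $1.24/kg.
Origin Narica qualifies under the Ravoria–Narica agreement and G-977 is covered: preferential rate Free applies instead.
Duty = $502,400.43 × 0% = $0.00.
Line 3 (J-499, Veleth, 2,910 m², $660,599.10):
Base rate for J-499 is 18%.
Additional duty on J-499 from Veleth: +69.5%. Applied ad valorem rate: 18% + 69.5% = 87.5%.
Duty = $660,599.10 × 87.5% = $578,024.21.
Total = $6,561.10 + $0.00 + $578,024.21 = $584,585.31.

$584,585.31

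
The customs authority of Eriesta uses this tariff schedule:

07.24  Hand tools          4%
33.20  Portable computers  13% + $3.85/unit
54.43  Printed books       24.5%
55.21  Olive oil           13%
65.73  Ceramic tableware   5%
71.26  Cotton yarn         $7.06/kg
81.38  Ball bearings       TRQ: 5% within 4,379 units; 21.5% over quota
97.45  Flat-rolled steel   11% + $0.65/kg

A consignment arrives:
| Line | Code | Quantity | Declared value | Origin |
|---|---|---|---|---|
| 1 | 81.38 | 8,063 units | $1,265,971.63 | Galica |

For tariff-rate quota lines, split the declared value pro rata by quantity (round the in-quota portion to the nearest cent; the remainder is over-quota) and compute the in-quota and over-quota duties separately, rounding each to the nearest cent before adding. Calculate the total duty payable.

Line 1 (81.38, Galica, 8,063 units, $1,265,971.63):
Code 81.38 is under a tariff-rate quota (threshold 4,379 units). In-quota: 4,379 units at 5%; over-quota: 3,684 units at 21.5%.
Pro-rata value split: in-quota = $1,265,971.63 × 4,379/8,063 = $687,546.79; over-quota = $1,265,971.63 − $687,546.79 = $578,424.84.
In-quota duty = $687,546.79 × 5% = $34,377.34. Over-quota duty = $578,424.84 × 21.5% = $124,361.34.
Line duty = $34,377.34 + $124,361.34 = $158,738.68.

$158,738.68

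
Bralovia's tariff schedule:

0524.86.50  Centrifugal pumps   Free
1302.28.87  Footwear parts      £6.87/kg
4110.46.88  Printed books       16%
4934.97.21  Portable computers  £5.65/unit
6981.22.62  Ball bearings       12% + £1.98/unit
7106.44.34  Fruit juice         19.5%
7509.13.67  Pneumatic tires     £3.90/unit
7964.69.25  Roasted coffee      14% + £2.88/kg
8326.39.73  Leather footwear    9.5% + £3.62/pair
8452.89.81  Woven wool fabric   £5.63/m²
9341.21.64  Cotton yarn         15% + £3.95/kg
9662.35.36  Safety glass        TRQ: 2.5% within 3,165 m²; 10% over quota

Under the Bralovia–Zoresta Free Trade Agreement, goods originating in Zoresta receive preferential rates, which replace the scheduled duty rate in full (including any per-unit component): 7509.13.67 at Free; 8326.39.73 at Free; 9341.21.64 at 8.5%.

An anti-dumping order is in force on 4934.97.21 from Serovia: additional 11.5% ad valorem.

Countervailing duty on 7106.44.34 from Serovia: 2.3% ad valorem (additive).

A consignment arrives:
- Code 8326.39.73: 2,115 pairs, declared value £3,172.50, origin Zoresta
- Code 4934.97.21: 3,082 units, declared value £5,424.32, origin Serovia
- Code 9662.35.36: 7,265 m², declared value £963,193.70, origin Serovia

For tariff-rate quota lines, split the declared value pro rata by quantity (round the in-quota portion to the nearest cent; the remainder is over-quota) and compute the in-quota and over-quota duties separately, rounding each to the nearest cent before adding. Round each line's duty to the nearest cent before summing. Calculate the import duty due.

£82,885.29

Line 1 (8326.39.73, Zoresta, 2,115 pairs, £3,172.50):
Base rate for 8326.39.73 is 9.5% + £3.62/pair.
Origin Zoresta qualifies under the Bralovia–Zoresta agreement and 8326.39.73 is covered: preferential rate Free applies instead.
Duty = £3,172.50 × 0% = £0.00.
Line 2 (4934.97.21, Serovia, 3,082 units, £5,424.32):
Base rate for 4934.97.21 is £5.65/unit.
Additional duty on 4934.97.21 from Serovia: +11.5% ad valorem. Applied ad valorem rate = 11.5%.
Duty = £5,424.32 × 11.5% + 3,082 × £5.65 = £18,037.10.
Line 3 (9662.35.36, Serovia, 7,265 m², £963,193.70):
Code 9662.35.36 is under a tariff-rate quota (threshold 3,165 m²). In-quota: 3,165 m² at 2.5%; over-quota: 4,100 m² at 10%.
Pro-rata value split: in-quota = £963,193.70 × 3,165/7,265 = £419,615.70; over-quota = £963,193.70 − £419,615.70 = £543,578.00.
In-quota duty = £419,615.70 × 2.5% = £10,490.39. Over-quota duty = £543,578.00 × 10% = £54,357.80.
Line duty = £10,490.39 + £54,357.80 = £64,848.19.
Total = £0.00 + £18,037.10 + £64,848.19 = £82,885.29.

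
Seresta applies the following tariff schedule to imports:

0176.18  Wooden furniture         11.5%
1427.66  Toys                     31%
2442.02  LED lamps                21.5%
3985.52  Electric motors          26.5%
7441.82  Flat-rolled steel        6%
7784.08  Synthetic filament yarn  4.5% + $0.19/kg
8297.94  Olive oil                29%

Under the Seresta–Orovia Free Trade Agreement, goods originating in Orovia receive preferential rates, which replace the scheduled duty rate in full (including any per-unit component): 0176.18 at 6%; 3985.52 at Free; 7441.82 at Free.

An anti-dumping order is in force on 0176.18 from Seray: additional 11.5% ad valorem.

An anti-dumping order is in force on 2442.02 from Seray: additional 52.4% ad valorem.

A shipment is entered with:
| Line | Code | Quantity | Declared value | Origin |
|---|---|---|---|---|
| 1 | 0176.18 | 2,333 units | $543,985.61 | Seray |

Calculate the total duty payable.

Line 1 (0176.18, Seray, 2,333 units, $543,985.61):
Base rate for 0176.18 is 11.5%.
0176.18 has an FTA preferential rate, but origin Seray is not Orovia; base rate stands.
Additional duty on 0176.18 from Seray: +11.5%. Applied ad valorem rate: 11.5% + 11.5% = 23%.
Duty = $543,985.61 × 23% = $125,116.69.

$125,116.69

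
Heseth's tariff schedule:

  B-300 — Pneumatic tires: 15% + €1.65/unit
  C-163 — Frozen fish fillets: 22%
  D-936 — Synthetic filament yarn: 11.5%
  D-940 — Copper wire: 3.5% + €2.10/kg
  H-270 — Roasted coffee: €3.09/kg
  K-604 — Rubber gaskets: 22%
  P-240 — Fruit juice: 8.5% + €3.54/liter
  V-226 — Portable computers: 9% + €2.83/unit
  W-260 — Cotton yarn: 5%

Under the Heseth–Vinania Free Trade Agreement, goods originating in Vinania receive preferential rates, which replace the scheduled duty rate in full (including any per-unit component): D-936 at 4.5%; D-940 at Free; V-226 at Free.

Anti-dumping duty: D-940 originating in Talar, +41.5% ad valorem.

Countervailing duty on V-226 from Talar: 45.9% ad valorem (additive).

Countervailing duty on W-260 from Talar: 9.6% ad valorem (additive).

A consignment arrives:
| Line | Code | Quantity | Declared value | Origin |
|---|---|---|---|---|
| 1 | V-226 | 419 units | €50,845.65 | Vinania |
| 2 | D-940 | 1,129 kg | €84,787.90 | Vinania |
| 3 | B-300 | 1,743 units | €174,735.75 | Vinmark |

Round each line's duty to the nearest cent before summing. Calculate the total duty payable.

Line 1 (V-226, Vinania, 419 units, €50,845.65):
Base rate for V-226 is 9% + €2.83/unit.
Origin Vinania qualifies under the Heseth–Vinania agreement and V-226 is covered: preferential rate Free applies instead.
The additional-duty order on V-226 targets Talar, not Vinania; it does not apply.
Duty = €50,845.65 × 0% = €0.00.
Line 2 (D-940, Vinania, 1,129 kg, €84,787.90):
Base rate for D-940 is 3.5% + €2.10/kg.
Origin Vinania qualifies under the Heseth–Vinania agreement and D-940 is covered: preferential rate Free applies instead.
The additional-duty order on D-940 targets Talar, not Vinania; it does not apply.
Duty = €84,787.90 × 0% = €0.00.
Line 3 (B-300, Vinmark, 1,743 units, €174,735.75):
Base rate for B-300 is 15% + €1.65/unit.
Duty = €174,735.75 × 15% + 1,743 × €1.65 = €29,086.31.
Total = €0.00 + €0.00 + €29,086.31 = €29,086.31.

€29,086.31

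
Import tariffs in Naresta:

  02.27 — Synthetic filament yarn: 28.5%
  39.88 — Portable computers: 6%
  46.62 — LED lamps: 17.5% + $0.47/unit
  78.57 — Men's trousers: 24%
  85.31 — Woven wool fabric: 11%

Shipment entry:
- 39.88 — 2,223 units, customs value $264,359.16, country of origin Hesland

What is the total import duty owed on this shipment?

Line 1 (39.88, Hesland, 2,223 units, $264,359.16):
Base rate for 39.88 is 6%.
Duty = $264,359.16 × 6% = $15,861.55.

$15,861.55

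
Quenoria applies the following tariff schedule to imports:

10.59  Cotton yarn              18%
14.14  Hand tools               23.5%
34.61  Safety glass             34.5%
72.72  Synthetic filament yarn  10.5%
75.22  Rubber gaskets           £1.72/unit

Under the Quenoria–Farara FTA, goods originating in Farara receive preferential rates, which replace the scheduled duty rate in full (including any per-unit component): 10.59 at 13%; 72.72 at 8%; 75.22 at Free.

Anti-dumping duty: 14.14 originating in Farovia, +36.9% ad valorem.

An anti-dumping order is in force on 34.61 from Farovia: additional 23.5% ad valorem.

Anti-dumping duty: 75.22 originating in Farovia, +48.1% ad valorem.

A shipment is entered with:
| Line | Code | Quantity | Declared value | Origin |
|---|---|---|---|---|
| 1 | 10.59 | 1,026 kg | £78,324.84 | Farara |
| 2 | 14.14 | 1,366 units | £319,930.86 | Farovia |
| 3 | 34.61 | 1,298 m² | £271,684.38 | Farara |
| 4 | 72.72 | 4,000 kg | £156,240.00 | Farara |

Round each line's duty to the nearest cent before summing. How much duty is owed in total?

Line 1 (10.59, Farara, 1,026 kg, £78,324.84):
Base rate for 10.59 is 18%.
Origin Farara qualifies under the Quenoria–Farara agreement and 10.59 is covered: preferential rate 13% applies instead.
Duty = £78,324.84 × 13% = £10,182.23.
Line 2 (14.14, Farovia, 1,366 units, £319,930.86):
Base rate for 14.14 is 23.5%.
Additional duty on 14.14 from Farovia: +36.9%. Applied ad valorem rate: 23.5% + 36.9% = 60.4%.
Duty = £319,930.86 × 60.4% = £193,238.24.
Line 3 (34.61, Farara, 1,298 m², £271,684.38):
Base rate for 34.61 is 34.5%.
Origin Farara is the FTA partner but 34.61 is not on the preference list; base rate stands.
The additional-duty order on 34.61 targets Farovia, not Farara; it does not apply.
Duty = £271,684.38 × 34.5% = £93,731.11.
Line 4 (72.72, Farara, 4,000 kg, £156,240.00):
Base rate for 72.72 is 10.5%.
Origin Farara qualifies under the Quenoria–Farara agreement and 72.72 is covered: preferential rate 8% applies instead.
Duty = £156,240.00 × 8% = £12,499.20.
Total = £10,182.23 + £193,238.24 + £93,731.11 + £12,499.20 = £309,650.78.

£309,650.78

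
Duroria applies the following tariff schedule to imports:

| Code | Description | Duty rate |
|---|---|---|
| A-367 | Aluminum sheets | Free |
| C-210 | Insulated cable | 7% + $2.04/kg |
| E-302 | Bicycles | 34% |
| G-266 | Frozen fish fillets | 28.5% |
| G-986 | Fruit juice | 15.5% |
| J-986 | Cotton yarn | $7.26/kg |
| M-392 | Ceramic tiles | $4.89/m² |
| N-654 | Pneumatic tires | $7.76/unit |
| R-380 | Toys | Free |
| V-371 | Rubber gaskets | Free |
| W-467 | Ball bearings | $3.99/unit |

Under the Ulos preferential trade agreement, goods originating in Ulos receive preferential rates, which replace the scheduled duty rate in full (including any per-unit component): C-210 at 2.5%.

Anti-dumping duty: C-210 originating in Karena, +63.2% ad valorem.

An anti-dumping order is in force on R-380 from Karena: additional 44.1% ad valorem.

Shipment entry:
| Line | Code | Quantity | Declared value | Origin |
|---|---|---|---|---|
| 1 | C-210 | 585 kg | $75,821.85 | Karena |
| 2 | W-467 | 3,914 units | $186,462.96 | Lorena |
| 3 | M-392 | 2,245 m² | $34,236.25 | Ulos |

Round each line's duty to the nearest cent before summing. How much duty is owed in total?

Line 1 (C-210, Karena, 585 kg, $75,821.85):
Base rate for C-210 is 7% + $2.04/kg.
C-210 has an FTA preferential rate, but origin Karena is not Ulos; base rate stands.
Additional duty on C-210 from Karena: +63.2%. Applied ad valorem rate: 7% + 63.2% = 70.2%.
Duty = $75,821.85 × 70.2% + 585 × $2.04 = $54,420.34.
Line 2 (W-467, Lorena, 3,914 units, $186,462.96):
Base rate for W-467 is $3.99/unit.
Duty = 3,914 × $3.99 = $15,616.86.
Line 3 (M-392, Ulos, 2,245 m², $34,236.25):
Base rate for M-392 is $4.89/m².
Origin Ulos is the FTA partner but M-392 is not on the preference list; base rate stands.
Duty = 2,245 × $4.89 = $10,978.05.
Total = $54,420.34 + $15,616.86 + $10,978.05 = $81,015.25.

$81,015.25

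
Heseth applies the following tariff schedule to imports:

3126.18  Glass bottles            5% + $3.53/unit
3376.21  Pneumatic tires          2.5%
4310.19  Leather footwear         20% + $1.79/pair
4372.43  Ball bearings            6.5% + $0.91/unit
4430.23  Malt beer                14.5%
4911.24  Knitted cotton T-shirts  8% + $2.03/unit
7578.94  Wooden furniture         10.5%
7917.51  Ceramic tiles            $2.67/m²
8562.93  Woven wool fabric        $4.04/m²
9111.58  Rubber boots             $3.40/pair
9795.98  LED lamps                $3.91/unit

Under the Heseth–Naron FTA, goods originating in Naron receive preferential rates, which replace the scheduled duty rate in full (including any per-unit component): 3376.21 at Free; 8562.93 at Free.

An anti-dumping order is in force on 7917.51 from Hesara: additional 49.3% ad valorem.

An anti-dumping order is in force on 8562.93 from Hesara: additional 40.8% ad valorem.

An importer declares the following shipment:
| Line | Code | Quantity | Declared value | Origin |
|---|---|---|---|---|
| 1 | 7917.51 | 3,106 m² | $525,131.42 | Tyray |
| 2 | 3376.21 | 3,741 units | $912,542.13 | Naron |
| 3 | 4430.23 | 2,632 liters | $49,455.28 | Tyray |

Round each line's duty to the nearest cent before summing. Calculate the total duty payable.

Line 1 (7917.51, Tyray, 3,106 m², $525,131.42):
Base rate for 7917.51 is $2.67/m².
The additional-duty order on 7917.51 targets Hesara, not Tyray; it does not apply.
Duty = 3,106 × $2.67 = $8,293.02.
Line 2 (3376.21, Naron, 3,741 units, $912,542.13):
Base rate for 3376.21 is 2.5%.
Origin Naron qualifies under the Heseth–Naron agreement and 3376.21 is covered: preferential rate Free applies instead.
Duty = $912,542.13 × 0% = $0.00.
Line 3 (4430.23, Tyray, 2,632 liters, $49,455.28):
Base rate for 4430.23 is 14.5%.
Duty = $49,455.28 × 14.5% = $7,171.02.
Total = $8,293.02 + $0.00 + $7,171.02 = $15,464.04.

$15,464.04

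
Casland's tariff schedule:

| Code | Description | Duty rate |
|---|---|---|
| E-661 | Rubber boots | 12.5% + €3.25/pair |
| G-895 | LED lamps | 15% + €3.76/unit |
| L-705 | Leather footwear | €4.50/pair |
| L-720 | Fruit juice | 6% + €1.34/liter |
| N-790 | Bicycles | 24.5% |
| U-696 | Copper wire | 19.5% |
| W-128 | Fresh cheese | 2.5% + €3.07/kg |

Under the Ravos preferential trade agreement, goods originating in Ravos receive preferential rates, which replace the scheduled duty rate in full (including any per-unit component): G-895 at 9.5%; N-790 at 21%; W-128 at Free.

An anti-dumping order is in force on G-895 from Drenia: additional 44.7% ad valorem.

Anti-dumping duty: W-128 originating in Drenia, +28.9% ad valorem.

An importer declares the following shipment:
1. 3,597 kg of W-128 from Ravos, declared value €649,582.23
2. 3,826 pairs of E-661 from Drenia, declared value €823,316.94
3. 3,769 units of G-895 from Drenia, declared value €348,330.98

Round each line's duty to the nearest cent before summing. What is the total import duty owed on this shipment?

Line 1 (W-128, Ravos, 3,597 kg, €649,582.23):
Base rate for W-128 is 2.5% + €3.07/kg.
Origin Ravos qualifies under the Casland–Ravos agreement and W-128 is covered: preferential rate Free applies instead.
The additional-duty order on W-128 targets Drenia, not Ravos; it does not apply.
Duty = €649,582.23 × 0% = €0.00.
Line 2 (E-661, Drenia, 3,826 pairs, €823,316.94):
Base rate for E-661 is 12.5% + €3.25/pair.
Duty = €823,316.94 × 12.5% + 3,826 × €3.25 = €115,349.12.
Line 3 (G-895, Drenia, 3,769 units, €348,330.98):
Base rate for G-895 is 15% + €3.76/unit.
G-895 has an FTA preferential rate, but origin Drenia is not Ravos; base rate stands.
Additional duty on G-895 from Drenia: +44.7%. Applied ad valorem rate: 15% + 44.7% = 59.7%.
Duty = €348,330.98 × 59.7% + 3,769 × €3.76 = €222,125.04.
Total = €0.00 + €115,349.12 + €222,125.04 = €337,474.16.

€337,474.16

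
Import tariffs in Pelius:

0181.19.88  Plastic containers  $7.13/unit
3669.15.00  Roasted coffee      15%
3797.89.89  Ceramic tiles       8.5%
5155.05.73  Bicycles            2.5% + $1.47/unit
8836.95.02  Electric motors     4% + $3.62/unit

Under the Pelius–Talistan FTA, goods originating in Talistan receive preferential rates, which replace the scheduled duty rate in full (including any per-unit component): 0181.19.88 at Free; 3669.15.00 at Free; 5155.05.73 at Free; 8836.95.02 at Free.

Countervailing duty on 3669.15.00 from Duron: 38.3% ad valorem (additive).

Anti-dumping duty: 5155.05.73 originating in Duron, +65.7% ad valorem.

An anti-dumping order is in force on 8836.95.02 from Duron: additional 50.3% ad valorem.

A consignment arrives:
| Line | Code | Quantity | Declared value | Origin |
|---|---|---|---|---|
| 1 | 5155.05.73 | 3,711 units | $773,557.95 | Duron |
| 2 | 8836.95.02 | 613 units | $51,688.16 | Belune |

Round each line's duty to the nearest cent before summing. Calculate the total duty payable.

Line 1 (5155.05.73, Duron, 3,711 units, $773,557.95):
Base rate for 5155.05.73 is 2.5% + $1.47/unit.
5155.05.73 has an FTA preferential rate, but origin Duron is not Talistan; base rate stands.
Additional duty on 5155.05.73 from Duron: +65.7%. Applied ad valorem rate: 2.5% + 65.7% = 68.2%.
Duty = $773,557.95 × 68.2% + 3,711 × $1.47 = $533,021.69.
Line 2 (8836.95.02, Belune, 613 units, $51,688.16):
Base rate for 8836.95.02 is 4% + $3.62/unit.
8836.95.02 has an FTA preferential rate, but origin Belune is not Talistan; base rate stands.
The additional-duty order on 8836.95.02 targets Duron, not Belune; it does not apply.
Duty = $51,688.16 × 4% + 613 × $3.62 = $4,286.59.
Total = $533,021.69 + $4,286.59 = $537,308.28.

$537,308.28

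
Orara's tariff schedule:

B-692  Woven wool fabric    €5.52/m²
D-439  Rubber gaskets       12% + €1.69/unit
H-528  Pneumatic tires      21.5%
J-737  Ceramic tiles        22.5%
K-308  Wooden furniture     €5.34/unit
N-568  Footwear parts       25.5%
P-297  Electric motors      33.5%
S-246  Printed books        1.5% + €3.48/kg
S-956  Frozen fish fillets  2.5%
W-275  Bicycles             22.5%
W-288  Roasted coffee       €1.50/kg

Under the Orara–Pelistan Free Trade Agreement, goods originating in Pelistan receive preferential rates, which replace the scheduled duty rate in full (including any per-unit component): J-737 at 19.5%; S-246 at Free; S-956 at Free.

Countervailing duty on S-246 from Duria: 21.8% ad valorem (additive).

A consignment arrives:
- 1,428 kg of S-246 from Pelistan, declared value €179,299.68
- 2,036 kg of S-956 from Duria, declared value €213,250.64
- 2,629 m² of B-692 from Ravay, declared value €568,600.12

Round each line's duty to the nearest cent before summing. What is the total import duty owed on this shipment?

Line 1 (S-246, Pelistan, 1,428 kg, €179,299.68):
Base rate for S-246 is 1.5% + €3.48/kg.
Origin Pelistan qualifies under the Orara–Pelistan agreement and S-246 is covered: preferential rate Free applies instead.
The additional-duty order on S-246 targets Duria, not Pelistan; it does not apply.
Duty = €179,299.68 × 0% = €0.00.
Line 2 (S-956, Duria, 2,036 kg, €213,250.64):
Base rate for S-956 is 2.5%.
S-956 has an FTA preferential rate, but origin Duria is not Pelistan; base rate stands.
Duty = €213,250.64 × 2.5% = €5,331.27.
Line 3 (B-692, Ravay, 2,629 m², €568,600.12):
Base rate for B-692 is €5.52/m².
Duty = 2,629 × €5.52 = €14,512.08.
Total = €0.00 + €5,331.27 + €14,512.08 = €19,843.35.

€19,843.35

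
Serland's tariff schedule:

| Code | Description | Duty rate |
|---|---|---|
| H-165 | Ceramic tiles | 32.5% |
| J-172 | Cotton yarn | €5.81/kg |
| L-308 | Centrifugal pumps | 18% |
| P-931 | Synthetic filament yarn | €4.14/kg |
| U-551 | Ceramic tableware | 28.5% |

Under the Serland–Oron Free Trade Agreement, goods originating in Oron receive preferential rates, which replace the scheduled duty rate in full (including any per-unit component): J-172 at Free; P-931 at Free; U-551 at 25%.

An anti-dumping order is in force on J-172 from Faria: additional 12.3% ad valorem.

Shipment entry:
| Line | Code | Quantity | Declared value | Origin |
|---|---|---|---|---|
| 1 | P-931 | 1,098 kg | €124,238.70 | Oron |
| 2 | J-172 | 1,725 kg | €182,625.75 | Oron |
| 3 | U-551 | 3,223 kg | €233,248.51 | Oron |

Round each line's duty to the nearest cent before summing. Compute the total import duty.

€58,312.13

Line 1 (P-931, Oron, 1,098 kg, €124,238.70):
Base rate for P-931 is €4.14/kg.
Origin Oron qualifies under the Serland–Oron agreement and P-931 is covered: preferential rate Free applies instead.
Duty = €124,238.70 × 0% = €0.00.
Line 2 (J-172, Oron, 1,725 kg, €182,625.75):
Base rate for J-172 is €5.81/kg.
Origin Oron qualifies under the Serland–Oron agreement and J-172 is covered: preferential rate Free applies instead.
The additional-duty order on J-172 targets Faria, not Oron; it does not apply.
Duty = €182,625.75 × 0% = €0.00.
Line 3 (U-551, Oron, 3,223 kg, €233,248.51):
Base rate for U-551 is 28.5%.
Origin Oron qualifies under the Serland–Oron agreement and U-551 is covered: preferential rate 25% applies instead.
Duty = €233,248.51 × 25% = €58,312.13.
Total = €0.00 + €0.00 + €58,312.13 = €58,312.13.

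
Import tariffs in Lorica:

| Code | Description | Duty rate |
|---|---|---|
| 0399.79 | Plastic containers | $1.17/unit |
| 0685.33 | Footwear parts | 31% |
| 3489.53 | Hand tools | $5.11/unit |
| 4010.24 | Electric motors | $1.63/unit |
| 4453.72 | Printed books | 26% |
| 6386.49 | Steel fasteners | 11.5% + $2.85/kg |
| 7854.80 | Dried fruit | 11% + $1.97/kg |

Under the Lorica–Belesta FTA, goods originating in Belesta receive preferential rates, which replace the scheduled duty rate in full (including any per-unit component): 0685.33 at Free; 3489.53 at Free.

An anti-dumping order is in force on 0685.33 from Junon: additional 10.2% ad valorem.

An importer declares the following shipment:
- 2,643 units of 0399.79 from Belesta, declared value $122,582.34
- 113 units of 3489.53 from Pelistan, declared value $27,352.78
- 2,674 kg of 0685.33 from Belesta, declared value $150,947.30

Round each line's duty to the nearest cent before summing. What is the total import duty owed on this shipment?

$3,669.74

Line 1 (0399.79, Belesta, 2,643 units, $122,582.34):
Base rate for 0399.79 is $1.17/unit.
Origin Belesta is the FTA partner but 0399.79 is not on the preference list; base rate stands.
Duty = 2,643 × $1.17 = $3,092.31.
Line 2 (3489.53, Pelistan, 113 units, $27,352.78):
Base rate for 3489.53 is $5.11/unit.
3489.53 has an FTA preferential rate, but origin Pelistan is not Belesta; base rate stands.
Duty = 113 × $5.11 = $577.43.
Line 3 (0685.33, Belesta, 2,674 kg, $150,947.30):
Base rate for 0685.33 is 31%.
Origin Belesta qualifies under the Lorica–Belesta agreement and 0685.33 is covered: preferential rate Free applies instead.
The additional-duty order on 0685.33 targets Junon, not Belesta; it does not apply.
Duty = $150,947.30 × 0% = $0.00.
Total = $3,092.31 + $577.43 + $0.00 = $3,669.74.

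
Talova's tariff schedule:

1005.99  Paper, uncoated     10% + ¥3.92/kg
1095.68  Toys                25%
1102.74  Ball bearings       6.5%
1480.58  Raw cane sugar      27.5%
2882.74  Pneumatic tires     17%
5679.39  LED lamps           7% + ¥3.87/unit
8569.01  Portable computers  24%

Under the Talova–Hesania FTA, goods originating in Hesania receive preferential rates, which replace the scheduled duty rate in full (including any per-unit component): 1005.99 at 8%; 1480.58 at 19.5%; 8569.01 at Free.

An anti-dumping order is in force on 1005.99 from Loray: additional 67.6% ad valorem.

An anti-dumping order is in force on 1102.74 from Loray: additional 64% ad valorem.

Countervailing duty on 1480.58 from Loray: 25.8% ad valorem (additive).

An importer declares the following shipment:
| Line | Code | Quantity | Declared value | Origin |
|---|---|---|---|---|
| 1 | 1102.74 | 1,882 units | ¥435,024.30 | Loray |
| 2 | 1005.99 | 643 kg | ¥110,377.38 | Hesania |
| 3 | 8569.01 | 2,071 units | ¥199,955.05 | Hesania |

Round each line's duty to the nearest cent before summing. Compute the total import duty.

¥315,522.32

Line 1 (1102.74, Loray, 1,882 units, ¥435,024.30):
Base rate for 1102.74 is 6.5%.
Additional duty on 1102.74 from Loray: +64%. Applied ad valorem rate: 6.5% + 64% = 70.5%.
Duty = ¥435,024.30 × 70.5% = ¥306,692.13.
Line 2 (1005.99, Hesania, 643 kg, ¥110,377.38):
Base rate for 1005.99 is 10% + ¥3.92/kg.
Origin Hesania qualifies under the Talova–Hesania agreement and 1005.99 is covered: preferential rate 8% applies instead.
The additional-duty order on 1005.99 targets Loray, not Hesania; it does not apply.
Duty = ¥110,377.38 × 8% = ¥8,830.19.
Line 3 (8569.01, Hesania, 2,071 units, ¥199,955.05):
Base rate for 8569.01 is 24%.
Origin Hesania qualifies under the Talova–Hesania agreement and 8569.01 is covered: preferential rate Free applies instead.
Duty = ¥199,955.05 × 0% = ¥0.00.
Total = ¥306,692.13 + ¥8,830.19 + ¥0.00 = ¥315,522.32.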